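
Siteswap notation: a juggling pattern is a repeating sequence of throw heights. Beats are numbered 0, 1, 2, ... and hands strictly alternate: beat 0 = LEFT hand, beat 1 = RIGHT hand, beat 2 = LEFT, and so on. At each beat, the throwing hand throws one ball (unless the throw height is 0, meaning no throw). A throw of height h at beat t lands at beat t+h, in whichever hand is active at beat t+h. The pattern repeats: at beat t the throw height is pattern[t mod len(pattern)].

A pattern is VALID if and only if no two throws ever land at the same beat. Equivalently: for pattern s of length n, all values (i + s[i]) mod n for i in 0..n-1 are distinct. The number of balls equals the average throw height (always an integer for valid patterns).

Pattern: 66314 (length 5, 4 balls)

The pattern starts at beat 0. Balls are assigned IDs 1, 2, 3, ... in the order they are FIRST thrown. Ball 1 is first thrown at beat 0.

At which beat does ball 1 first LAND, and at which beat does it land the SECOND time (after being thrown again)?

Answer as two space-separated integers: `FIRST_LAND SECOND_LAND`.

Beat 0 (L): throw ball1 h=6 -> lands@6:L; in-air after throw: [b1@6:L]
Beat 1 (R): throw ball2 h=6 -> lands@7:R; in-air after throw: [b1@6:L b2@7:R]
Beat 2 (L): throw ball3 h=3 -> lands@5:R; in-air after throw: [b3@5:R b1@6:L b2@7:R]
Beat 3 (R): throw ball4 h=1 -> lands@4:L; in-air after throw: [b4@4:L b3@5:R b1@6:L b2@7:R]
Beat 4 (L): throw ball4 h=4 -> lands@8:L; in-air after throw: [b3@5:R b1@6:L b2@7:R b4@8:L]
Beat 5 (R): throw ball3 h=6 -> lands@11:R; in-air after throw: [b1@6:L b2@7:R b4@8:L b3@11:R]
Beat 6 (L): throw ball1 h=6 -> lands@12:L; in-air after throw: [b2@7:R b4@8:L b3@11:R b1@12:L]
Beat 7 (R): throw ball2 h=3 -> lands@10:L; in-air after throw: [b4@8:L b2@10:L b3@11:R b1@12:L]
Beat 8 (L): throw ball4 h=1 -> lands@9:R; in-air after throw: [b4@9:R b2@10:L b3@11:R b1@12:L]
Beat 9 (R): throw ball4 h=4 -> lands@13:R; in-air after throw: [b2@10:L b3@11:R b1@12:L b4@13:R]
Beat 10 (L): throw ball2 h=6 -> lands@16:L; in-air after throw: [b3@11:R b1@12:L b4@13:R b2@16:L]
Beat 11 (R): throw ball3 h=6 -> lands@17:R; in-air after throw: [b1@12:L b4@13:R b2@16:L b3@17:R]
Beat 12 (L): throw ball1 h=3 -> lands@15:R; in-air after throw: [b4@13:R b1@15:R b2@16:L b3@17:R]
Ball 1: thrown@0 h=6 -> first land @6; rethrown@6 h=6 -> second land @12

Answer: 6 12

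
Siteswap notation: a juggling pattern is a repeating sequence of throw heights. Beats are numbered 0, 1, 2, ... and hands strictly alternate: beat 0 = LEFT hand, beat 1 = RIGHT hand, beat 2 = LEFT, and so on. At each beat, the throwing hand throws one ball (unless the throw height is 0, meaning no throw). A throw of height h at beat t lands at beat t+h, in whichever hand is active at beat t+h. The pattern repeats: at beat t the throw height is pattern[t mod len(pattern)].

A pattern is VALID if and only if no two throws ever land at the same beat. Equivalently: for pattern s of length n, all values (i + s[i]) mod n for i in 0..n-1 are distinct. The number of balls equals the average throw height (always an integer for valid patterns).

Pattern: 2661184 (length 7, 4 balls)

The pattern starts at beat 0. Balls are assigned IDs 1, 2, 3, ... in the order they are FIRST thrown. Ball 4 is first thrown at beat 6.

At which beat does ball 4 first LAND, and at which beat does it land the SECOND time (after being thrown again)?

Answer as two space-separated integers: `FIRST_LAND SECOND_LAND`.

Answer: 10 11

Derivation:
Beat 0 (L): throw ball1 h=2 -> lands@2:L; in-air after throw: [b1@2:L]
Beat 1 (R): throw ball2 h=6 -> lands@7:R; in-air after throw: [b1@2:L b2@7:R]
Beat 2 (L): throw ball1 h=6 -> lands@8:L; in-air after throw: [b2@7:R b1@8:L]
Beat 3 (R): throw ball3 h=1 -> lands@4:L; in-air after throw: [b3@4:L b2@7:R b1@8:L]
Beat 4 (L): throw ball3 h=1 -> lands@5:R; in-air after throw: [b3@5:R b2@7:R b1@8:L]
Beat 5 (R): throw ball3 h=8 -> lands@13:R; in-air after throw: [b2@7:R b1@8:L b3@13:R]
Beat 6 (L): throw ball4 h=4 -> lands@10:L; in-air after throw: [b2@7:R b1@8:L b4@10:L b3@13:R]
Beat 7 (R): throw ball2 h=2 -> lands@9:R; in-air after throw: [b1@8:L b2@9:R b4@10:L b3@13:R]
Beat 8 (L): throw ball1 h=6 -> lands@14:L; in-air after throw: [b2@9:R b4@10:L b3@13:R b1@14:L]
Beat 9 (R): throw ball2 h=6 -> lands@15:R; in-air after throw: [b4@10:L b3@13:R b1@14:L b2@15:R]
Beat 10 (L): throw ball4 h=1 -> lands@11:R; in-air after throw: [b4@11:R b3@13:R b1@14:L b2@15:R]
Beat 11 (R): throw ball4 h=1 -> lands@12:L; in-air after throw: [b4@12:L b3@13:R b1@14:L b2@15:R]
Ball 4: thrown@6 h=4 -> first land @10; rethrown@10 h=1 -> second land @11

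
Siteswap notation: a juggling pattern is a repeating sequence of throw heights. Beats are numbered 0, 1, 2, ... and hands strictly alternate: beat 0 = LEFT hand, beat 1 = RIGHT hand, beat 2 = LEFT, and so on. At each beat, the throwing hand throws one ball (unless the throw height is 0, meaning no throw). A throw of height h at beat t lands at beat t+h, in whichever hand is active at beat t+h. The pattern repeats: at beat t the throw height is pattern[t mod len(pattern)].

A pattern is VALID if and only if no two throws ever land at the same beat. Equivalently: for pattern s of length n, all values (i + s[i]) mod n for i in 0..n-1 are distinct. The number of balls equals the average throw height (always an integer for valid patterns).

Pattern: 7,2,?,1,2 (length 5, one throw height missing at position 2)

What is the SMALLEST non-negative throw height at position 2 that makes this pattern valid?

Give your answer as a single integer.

Answer: 3

Derivation:
i=0: (0 + 7) mod 5 = 2
i=1: (1 + 2) mod 5 = 3
i=2: s[i]=? (unknown)
i=3: (3 + 1) mod 5 = 4
i=4: (4 + 2) mod 5 = 1
Known residues: [1, 2, 3, 4]; need a permutation of 0..4, so missing residue r = 0
Need (2 + s) mod 5 = 0; smallest s = (0 - 2) mod 5 = 3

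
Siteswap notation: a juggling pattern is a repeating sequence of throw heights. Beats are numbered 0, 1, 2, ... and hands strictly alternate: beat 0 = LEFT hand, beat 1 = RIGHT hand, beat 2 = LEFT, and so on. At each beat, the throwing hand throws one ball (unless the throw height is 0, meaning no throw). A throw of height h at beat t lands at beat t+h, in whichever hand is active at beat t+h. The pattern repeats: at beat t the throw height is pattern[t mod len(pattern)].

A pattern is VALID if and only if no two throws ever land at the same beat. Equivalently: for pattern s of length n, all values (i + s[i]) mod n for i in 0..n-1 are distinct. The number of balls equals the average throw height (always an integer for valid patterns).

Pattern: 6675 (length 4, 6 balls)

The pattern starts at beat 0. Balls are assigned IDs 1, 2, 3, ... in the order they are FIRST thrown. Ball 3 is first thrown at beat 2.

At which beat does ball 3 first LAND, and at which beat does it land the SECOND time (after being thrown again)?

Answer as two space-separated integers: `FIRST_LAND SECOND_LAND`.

Beat 0 (L): throw ball1 h=6 -> lands@6:L; in-air after throw: [b1@6:L]
Beat 1 (R): throw ball2 h=6 -> lands@7:R; in-air after throw: [b1@6:L b2@7:R]
Beat 2 (L): throw ball3 h=7 -> lands@9:R; in-air after throw: [b1@6:L b2@7:R b3@9:R]
Beat 3 (R): throw ball4 h=5 -> lands@8:L; in-air after throw: [b1@6:L b2@7:R b4@8:L b3@9:R]
Beat 4 (L): throw ball5 h=6 -> lands@10:L; in-air after throw: [b1@6:L b2@7:R b4@8:L b3@9:R b5@10:L]
Beat 5 (R): throw ball6 h=6 -> lands@11:R; in-air after throw: [b1@6:L b2@7:R b4@8:L b3@9:R b5@10:L b6@11:R]
Beat 6 (L): throw ball1 h=7 -> lands@13:R; in-air after throw: [b2@7:R b4@8:L b3@9:R b5@10:L b6@11:R b1@13:R]
Beat 7 (R): throw ball2 h=5 -> lands@12:L; in-air after throw: [b4@8:L b3@9:R b5@10:L b6@11:R b2@12:L b1@13:R]
Beat 8 (L): throw ball4 h=6 -> lands@14:L; in-air after throw: [b3@9:R b5@10:L b6@11:R b2@12:L b1@13:R b4@14:L]
Beat 9 (R): throw ball3 h=6 -> lands@15:R; in-air after throw: [b5@10:L b6@11:R b2@12:L b1@13:R b4@14:L b3@15:R]
Beat 10 (L): throw ball5 h=7 -> lands@17:R; in-air after throw: [b6@11:R b2@12:L b1@13:R b4@14:L b3@15:R b5@17:R]
Beat 11 (R): throw ball6 h=5 -> lands@16:L; in-air after throw: [b2@12:L b1@13:R b4@14:L b3@15:R b6@16:L b5@17:R]
Beat 12 (L): throw ball2 h=6 -> lands@18:L; in-air after throw: [b1@13:R b4@14:L b3@15:R b6@16:L b5@17:R b2@18:L]
Beat 13 (R): throw ball1 h=6 -> lands@19:R; in-air after throw: [b4@14:L b3@15:R b6@16:L b5@17:R b2@18:L b1@19:R]
Beat 14 (L): throw ball4 h=7 -> lands@21:R; in-air after throw: [b3@15:R b6@16:L b5@17:R b2@18:L b1@19:R b4@21:R]
Beat 15 (R): throw ball3 h=5 -> lands@20:L; in-air after throw: [b6@16:L b5@17:R b2@18:L b1@19:R b3@20:L b4@21:R]
Ball 3: thrown@2 h=7 -> first land @9; rethrown@9 h=6 -> second land @15

Answer: 9 15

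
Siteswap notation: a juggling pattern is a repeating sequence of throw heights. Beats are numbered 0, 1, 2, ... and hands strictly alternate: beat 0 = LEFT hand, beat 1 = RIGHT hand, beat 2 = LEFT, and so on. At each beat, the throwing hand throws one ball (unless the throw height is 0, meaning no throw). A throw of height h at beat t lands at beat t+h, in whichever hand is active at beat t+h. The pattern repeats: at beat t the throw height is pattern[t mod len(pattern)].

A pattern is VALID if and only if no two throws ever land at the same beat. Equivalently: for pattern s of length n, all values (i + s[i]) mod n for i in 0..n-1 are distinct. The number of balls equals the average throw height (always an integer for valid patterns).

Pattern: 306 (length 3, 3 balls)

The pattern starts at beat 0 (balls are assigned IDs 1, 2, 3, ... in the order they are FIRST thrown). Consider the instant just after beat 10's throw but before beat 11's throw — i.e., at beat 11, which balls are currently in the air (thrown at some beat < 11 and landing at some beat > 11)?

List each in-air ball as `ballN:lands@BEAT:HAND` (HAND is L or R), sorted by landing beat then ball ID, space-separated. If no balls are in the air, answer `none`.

Answer: ball1:lands@12:L ball2:lands@14:L

Derivation:
Beat 0 (L): throw ball1 h=3 -> lands@3:R; in-air after throw: [b1@3:R]
Beat 2 (L): throw ball2 h=6 -> lands@8:L; in-air after throw: [b1@3:R b2@8:L]
Beat 3 (R): throw ball1 h=3 -> lands@6:L; in-air after throw: [b1@6:L b2@8:L]
Beat 5 (R): throw ball3 h=6 -> lands@11:R; in-air after throw: [b1@6:L b2@8:L b3@11:R]
Beat 6 (L): throw ball1 h=3 -> lands@9:R; in-air after throw: [b2@8:L b1@9:R b3@11:R]
Beat 8 (L): throw ball2 h=6 -> lands@14:L; in-air after throw: [b1@9:R b3@11:R b2@14:L]
Beat 9 (R): throw ball1 h=3 -> lands@12:L; in-air after throw: [b3@11:R b1@12:L b2@14:L]
Beat 11 (R): throw ball3 h=6 -> lands@17:R; in-air after throw: [b1@12:L b2@14:L b3@17:R]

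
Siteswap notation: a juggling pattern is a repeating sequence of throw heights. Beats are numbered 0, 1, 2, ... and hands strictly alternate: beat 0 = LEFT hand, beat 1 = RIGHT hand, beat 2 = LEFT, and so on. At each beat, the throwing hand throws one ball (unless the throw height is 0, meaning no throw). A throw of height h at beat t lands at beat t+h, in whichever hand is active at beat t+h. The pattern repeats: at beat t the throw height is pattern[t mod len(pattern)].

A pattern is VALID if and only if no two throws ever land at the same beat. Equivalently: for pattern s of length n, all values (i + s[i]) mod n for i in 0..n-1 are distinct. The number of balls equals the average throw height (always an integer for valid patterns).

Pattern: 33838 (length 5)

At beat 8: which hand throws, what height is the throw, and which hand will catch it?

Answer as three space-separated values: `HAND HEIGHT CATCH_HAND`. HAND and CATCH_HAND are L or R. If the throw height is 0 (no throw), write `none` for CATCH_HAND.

Beat 8: 8 mod 2 = 0, so hand = L
Throw height = pattern[8 mod 5] = pattern[3] = 3
Lands at beat 8+3=11, 11 mod 2 = 1, so catch hand = R

Answer: L 3 R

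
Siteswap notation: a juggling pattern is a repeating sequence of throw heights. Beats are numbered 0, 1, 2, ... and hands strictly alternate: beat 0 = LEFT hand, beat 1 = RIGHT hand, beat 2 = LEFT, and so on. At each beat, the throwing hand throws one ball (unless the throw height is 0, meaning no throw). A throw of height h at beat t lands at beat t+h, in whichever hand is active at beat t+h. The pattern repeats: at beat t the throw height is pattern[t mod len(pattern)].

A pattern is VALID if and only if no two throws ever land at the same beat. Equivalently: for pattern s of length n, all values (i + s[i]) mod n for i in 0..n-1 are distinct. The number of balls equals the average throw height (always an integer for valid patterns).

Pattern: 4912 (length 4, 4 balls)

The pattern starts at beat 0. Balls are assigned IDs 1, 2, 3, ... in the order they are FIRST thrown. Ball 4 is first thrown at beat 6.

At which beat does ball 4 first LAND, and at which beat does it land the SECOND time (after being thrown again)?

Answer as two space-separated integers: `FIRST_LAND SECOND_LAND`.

Answer: 7 9

Derivation:
Beat 0 (L): throw ball1 h=4 -> lands@4:L; in-air after throw: [b1@4:L]
Beat 1 (R): throw ball2 h=9 -> lands@10:L; in-air after throw: [b1@4:L b2@10:L]
Beat 2 (L): throw ball3 h=1 -> lands@3:R; in-air after throw: [b3@3:R b1@4:L b2@10:L]
Beat 3 (R): throw ball3 h=2 -> lands@5:R; in-air after throw: [b1@4:L b3@5:R b2@10:L]
Beat 4 (L): throw ball1 h=4 -> lands@8:L; in-air after throw: [b3@5:R b1@8:L b2@10:L]
Beat 5 (R): throw ball3 h=9 -> lands@14:L; in-air after throw: [b1@8:L b2@10:L b3@14:L]
Beat 6 (L): throw ball4 h=1 -> lands@7:R; in-air after throw: [b4@7:R b1@8:L b2@10:L b3@14:L]
Beat 7 (R): throw ball4 h=2 -> lands@9:R; in-air after throw: [b1@8:L b4@9:R b2@10:L b3@14:L]
Beat 8 (L): throw ball1 h=4 -> lands@12:L; in-air after throw: [b4@9:R b2@10:L b1@12:L b3@14:L]
Beat 9 (R): throw ball4 h=9 -> lands@18:L; in-air after throw: [b2@10:L b1@12:L b3@14:L b4@18:L]
Ball 4: thrown@6 h=1 -> first land @7; rethrown@7 h=2 -> second land @9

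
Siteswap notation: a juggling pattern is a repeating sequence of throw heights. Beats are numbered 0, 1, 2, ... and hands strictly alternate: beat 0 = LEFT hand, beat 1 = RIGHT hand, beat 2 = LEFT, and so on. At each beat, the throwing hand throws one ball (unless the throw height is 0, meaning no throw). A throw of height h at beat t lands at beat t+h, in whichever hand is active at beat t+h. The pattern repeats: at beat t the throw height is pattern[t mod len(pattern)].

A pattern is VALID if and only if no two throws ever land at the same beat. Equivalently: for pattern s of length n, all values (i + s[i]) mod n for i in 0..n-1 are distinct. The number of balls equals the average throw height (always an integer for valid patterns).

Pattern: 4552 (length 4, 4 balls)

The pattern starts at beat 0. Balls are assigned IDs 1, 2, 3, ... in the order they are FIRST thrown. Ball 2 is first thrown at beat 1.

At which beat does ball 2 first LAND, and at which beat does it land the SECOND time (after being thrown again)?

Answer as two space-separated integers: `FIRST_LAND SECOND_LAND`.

Beat 0 (L): throw ball1 h=4 -> lands@4:L; in-air after throw: [b1@4:L]
Beat 1 (R): throw ball2 h=5 -> lands@6:L; in-air after throw: [b1@4:L b2@6:L]
Beat 2 (L): throw ball3 h=5 -> lands@7:R; in-air after throw: [b1@4:L b2@6:L b3@7:R]
Beat 3 (R): throw ball4 h=2 -> lands@5:R; in-air after throw: [b1@4:L b4@5:R b2@6:L b3@7:R]
Beat 4 (L): throw ball1 h=4 -> lands@8:L; in-air after throw: [b4@5:R b2@6:L b3@7:R b1@8:L]
Beat 5 (R): throw ball4 h=5 -> lands@10:L; in-air after throw: [b2@6:L b3@7:R b1@8:L b4@10:L]
Beat 6 (L): throw ball2 h=5 -> lands@11:R; in-air after throw: [b3@7:R b1@8:L b4@10:L b2@11:R]
Beat 7 (R): throw ball3 h=2 -> lands@9:R; in-air after throw: [b1@8:L b3@9:R b4@10:L b2@11:R]
Beat 8 (L): throw ball1 h=4 -> lands@12:L; in-air after throw: [b3@9:R b4@10:L b2@11:R b1@12:L]
Beat 9 (R): throw ball3 h=5 -> lands@14:L; in-air after throw: [b4@10:L b2@11:R b1@12:L b3@14:L]
Beat 10 (L): throw ball4 h=5 -> lands@15:R; in-air after throw: [b2@11:R b1@12:L b3@14:L b4@15:R]
Beat 11 (R): throw ball2 h=2 -> lands@13:R; in-air after throw: [b1@12:L b2@13:R b3@14:L b4@15:R]
Ball 2: thrown@1 h=5 -> first land @6; rethrown@6 h=5 -> second land @11

Answer: 6 11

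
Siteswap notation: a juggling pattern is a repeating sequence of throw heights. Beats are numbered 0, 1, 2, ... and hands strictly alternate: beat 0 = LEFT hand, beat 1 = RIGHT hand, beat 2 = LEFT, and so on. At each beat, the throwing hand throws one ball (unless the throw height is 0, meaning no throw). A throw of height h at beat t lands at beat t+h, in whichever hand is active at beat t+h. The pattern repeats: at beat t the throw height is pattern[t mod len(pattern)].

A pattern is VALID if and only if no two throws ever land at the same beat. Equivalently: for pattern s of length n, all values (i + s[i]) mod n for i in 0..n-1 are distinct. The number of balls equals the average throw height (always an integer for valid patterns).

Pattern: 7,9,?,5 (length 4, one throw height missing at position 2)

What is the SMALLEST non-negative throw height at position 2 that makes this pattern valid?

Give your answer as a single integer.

i=0: (0 + 7) mod 4 = 3
i=1: (1 + 9) mod 4 = 2
i=2: s[i]=? (unknown)
i=3: (3 + 5) mod 4 = 0
Known residues: [0, 2, 3]; need a permutation of 0..3, so missing residue r = 1
Need (2 + s) mod 4 = 1; smallest s = (1 - 2) mod 4 = 3

Answer: 3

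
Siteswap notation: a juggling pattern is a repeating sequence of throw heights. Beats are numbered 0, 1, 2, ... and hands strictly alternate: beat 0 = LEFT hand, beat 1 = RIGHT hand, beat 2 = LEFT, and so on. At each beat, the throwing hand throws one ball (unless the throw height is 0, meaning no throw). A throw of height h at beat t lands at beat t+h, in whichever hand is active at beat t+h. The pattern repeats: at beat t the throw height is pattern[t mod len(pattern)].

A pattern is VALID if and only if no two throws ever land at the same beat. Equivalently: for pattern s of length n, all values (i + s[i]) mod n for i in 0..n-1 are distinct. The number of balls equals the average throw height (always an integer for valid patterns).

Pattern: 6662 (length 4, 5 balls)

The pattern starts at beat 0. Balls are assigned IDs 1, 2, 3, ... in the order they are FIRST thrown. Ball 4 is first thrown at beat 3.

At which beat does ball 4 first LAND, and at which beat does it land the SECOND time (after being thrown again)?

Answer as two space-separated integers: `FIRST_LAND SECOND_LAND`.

Answer: 5 11

Derivation:
Beat 0 (L): throw ball1 h=6 -> lands@6:L; in-air after throw: [b1@6:L]
Beat 1 (R): throw ball2 h=6 -> lands@7:R; in-air after throw: [b1@6:L b2@7:R]
Beat 2 (L): throw ball3 h=6 -> lands@8:L; in-air after throw: [b1@6:L b2@7:R b3@8:L]
Beat 3 (R): throw ball4 h=2 -> lands@5:R; in-air after throw: [b4@5:R b1@6:L b2@7:R b3@8:L]
Beat 4 (L): throw ball5 h=6 -> lands@10:L; in-air after throw: [b4@5:R b1@6:L b2@7:R b3@8:L b5@10:L]
Beat 5 (R): throw ball4 h=6 -> lands@11:R; in-air after throw: [b1@6:L b2@7:R b3@8:L b5@10:L b4@11:R]
Beat 6 (L): throw ball1 h=6 -> lands@12:L; in-air after throw: [b2@7:R b3@8:L b5@10:L b4@11:R b1@12:L]
Beat 7 (R): throw ball2 h=2 -> lands@9:R; in-air after throw: [b3@8:L b2@9:R b5@10:L b4@11:R b1@12:L]
Beat 8 (L): throw ball3 h=6 -> lands@14:L; in-air after throw: [b2@9:R b5@10:L b4@11:R b1@12:L b3@14:L]
Beat 9 (R): throw ball2 h=6 -> lands@15:R; in-air after throw: [b5@10:L b4@11:R b1@12:L b3@14:L b2@15:R]
Beat 10 (L): throw ball5 h=6 -> lands@16:L; in-air after throw: [b4@11:R b1@12:L b3@14:L b2@15:R b5@16:L]
Beat 11 (R): throw ball4 h=2 -> lands@13:R; in-air after throw: [b1@12:L b4@13:R b3@14:L b2@15:R b5@16:L]
Ball 4: thrown@3 h=2 -> first land @5; rethrown@5 h=6 -> second land @11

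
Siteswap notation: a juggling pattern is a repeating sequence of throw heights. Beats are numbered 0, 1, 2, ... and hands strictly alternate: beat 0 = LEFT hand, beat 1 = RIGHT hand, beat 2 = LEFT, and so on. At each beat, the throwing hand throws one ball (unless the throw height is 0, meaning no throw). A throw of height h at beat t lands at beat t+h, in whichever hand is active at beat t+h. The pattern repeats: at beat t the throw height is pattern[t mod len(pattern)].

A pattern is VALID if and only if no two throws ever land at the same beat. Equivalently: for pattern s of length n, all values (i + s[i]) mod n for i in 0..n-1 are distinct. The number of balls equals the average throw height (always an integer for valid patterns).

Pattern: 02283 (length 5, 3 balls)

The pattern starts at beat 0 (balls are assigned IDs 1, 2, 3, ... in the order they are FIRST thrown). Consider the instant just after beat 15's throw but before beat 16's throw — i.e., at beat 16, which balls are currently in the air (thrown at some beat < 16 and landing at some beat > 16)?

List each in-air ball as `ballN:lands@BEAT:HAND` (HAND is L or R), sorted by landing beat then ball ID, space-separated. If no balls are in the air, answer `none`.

Beat 1 (R): throw ball1 h=2 -> lands@3:R; in-air after throw: [b1@3:R]
Beat 2 (L): throw ball2 h=2 -> lands@4:L; in-air after throw: [b1@3:R b2@4:L]
Beat 3 (R): throw ball1 h=8 -> lands@11:R; in-air after throw: [b2@4:L b1@11:R]
Beat 4 (L): throw ball2 h=3 -> lands@7:R; in-air after throw: [b2@7:R b1@11:R]
Beat 6 (L): throw ball3 h=2 -> lands@8:L; in-air after throw: [b2@7:R b3@8:L b1@11:R]
Beat 7 (R): throw ball2 h=2 -> lands@9:R; in-air after throw: [b3@8:L b2@9:R b1@11:R]
Beat 8 (L): throw ball3 h=8 -> lands@16:L; in-air after throw: [b2@9:R b1@11:R b3@16:L]
Beat 9 (R): throw ball2 h=3 -> lands@12:L; in-air after throw: [b1@11:R b2@12:L b3@16:L]
Beat 11 (R): throw ball1 h=2 -> lands@13:R; in-air after throw: [b2@12:L b1@13:R b3@16:L]
Beat 12 (L): throw ball2 h=2 -> lands@14:L; in-air after throw: [b1@13:R b2@14:L b3@16:L]
Beat 13 (R): throw ball1 h=8 -> lands@21:R; in-air after throw: [b2@14:L b3@16:L b1@21:R]
Beat 14 (L): throw ball2 h=3 -> lands@17:R; in-air after throw: [b3@16:L b2@17:R b1@21:R]
Beat 16 (L): throw ball3 h=2 -> lands@18:L; in-air after throw: [b2@17:R b3@18:L b1@21:R]

Answer: ball2:lands@17:R ball1:lands@21:R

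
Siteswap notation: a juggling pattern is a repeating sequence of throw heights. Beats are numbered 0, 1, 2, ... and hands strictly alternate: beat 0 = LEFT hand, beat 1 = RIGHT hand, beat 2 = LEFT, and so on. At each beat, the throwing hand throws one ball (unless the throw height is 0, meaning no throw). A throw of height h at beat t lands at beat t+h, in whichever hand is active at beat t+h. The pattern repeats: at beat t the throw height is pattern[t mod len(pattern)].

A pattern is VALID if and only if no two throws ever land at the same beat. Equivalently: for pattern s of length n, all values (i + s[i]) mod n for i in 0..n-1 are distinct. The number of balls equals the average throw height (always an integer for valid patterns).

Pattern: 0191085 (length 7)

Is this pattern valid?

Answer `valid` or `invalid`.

i=0: (i + s[i]) mod n = (0 + 0) mod 7 = 0
i=1: (i + s[i]) mod n = (1 + 1) mod 7 = 2
i=2: (i + s[i]) mod n = (2 + 9) mod 7 = 4
i=3: (i + s[i]) mod n = (3 + 1) mod 7 = 4
i=4: (i + s[i]) mod n = (4 + 0) mod 7 = 4
i=5: (i + s[i]) mod n = (5 + 8) mod 7 = 6
i=6: (i + s[i]) mod n = (6 + 5) mod 7 = 4
Residues: [0, 2, 4, 4, 4, 6, 4], distinct: False

Answer: invalid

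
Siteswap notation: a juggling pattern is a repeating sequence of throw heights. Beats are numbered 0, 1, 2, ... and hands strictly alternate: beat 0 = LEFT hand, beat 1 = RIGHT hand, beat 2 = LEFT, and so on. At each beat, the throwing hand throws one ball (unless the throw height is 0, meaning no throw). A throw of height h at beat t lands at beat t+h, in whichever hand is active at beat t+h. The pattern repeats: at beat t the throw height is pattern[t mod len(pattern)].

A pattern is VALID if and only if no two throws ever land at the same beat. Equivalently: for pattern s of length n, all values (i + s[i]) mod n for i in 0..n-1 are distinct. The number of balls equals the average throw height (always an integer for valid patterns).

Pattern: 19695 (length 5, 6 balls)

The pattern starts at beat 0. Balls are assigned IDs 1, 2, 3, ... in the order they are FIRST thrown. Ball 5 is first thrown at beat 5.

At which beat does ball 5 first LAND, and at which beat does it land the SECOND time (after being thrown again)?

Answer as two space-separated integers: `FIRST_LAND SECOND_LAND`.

Beat 0 (L): throw ball1 h=1 -> lands@1:R; in-air after throw: [b1@1:R]
Beat 1 (R): throw ball1 h=9 -> lands@10:L; in-air after throw: [b1@10:L]
Beat 2 (L): throw ball2 h=6 -> lands@8:L; in-air after throw: [b2@8:L b1@10:L]
Beat 3 (R): throw ball3 h=9 -> lands@12:L; in-air after throw: [b2@8:L b1@10:L b3@12:L]
Beat 4 (L): throw ball4 h=5 -> lands@9:R; in-air after throw: [b2@8:L b4@9:R b1@10:L b3@12:L]
Beat 5 (R): throw ball5 h=1 -> lands@6:L; in-air after throw: [b5@6:L b2@8:L b4@9:R b1@10:L b3@12:L]
Beat 6 (L): throw ball5 h=9 -> lands@15:R; in-air after throw: [b2@8:L b4@9:R b1@10:L b3@12:L b5@15:R]
Beat 7 (R): throw ball6 h=6 -> lands@13:R; in-air after throw: [b2@8:L b4@9:R b1@10:L b3@12:L b6@13:R b5@15:R]
Beat 8 (L): throw ball2 h=9 -> lands@17:R; in-air after throw: [b4@9:R b1@10:L b3@12:L b6@13:R b5@15:R b2@17:R]
Beat 9 (R): throw ball4 h=5 -> lands@14:L; in-air after throw: [b1@10:L b3@12:L b6@13:R b4@14:L b5@15:R b2@17:R]
Beat 10 (L): throw ball1 h=1 -> lands@11:R; in-air after throw: [b1@11:R b3@12:L b6@13:R b4@14:L b5@15:R b2@17:R]
Beat 11 (R): throw ball1 h=9 -> lands@20:L; in-air after throw: [b3@12:L b6@13:R b4@14:L b5@15:R b2@17:R b1@20:L]
Beat 12 (L): throw ball3 h=6 -> lands@18:L; in-air after throw: [b6@13:R b4@14:L b5@15:R b2@17:R b3@18:L b1@20:L]
Beat 13 (R): throw ball6 h=9 -> lands@22:L; in-air after throw: [b4@14:L b5@15:R b2@17:R b3@18:L b1@20:L b6@22:L]
Ball 5: thrown@5 h=1 -> first land @6; rethrown@6 h=9 -> second land @15

Answer: 6 15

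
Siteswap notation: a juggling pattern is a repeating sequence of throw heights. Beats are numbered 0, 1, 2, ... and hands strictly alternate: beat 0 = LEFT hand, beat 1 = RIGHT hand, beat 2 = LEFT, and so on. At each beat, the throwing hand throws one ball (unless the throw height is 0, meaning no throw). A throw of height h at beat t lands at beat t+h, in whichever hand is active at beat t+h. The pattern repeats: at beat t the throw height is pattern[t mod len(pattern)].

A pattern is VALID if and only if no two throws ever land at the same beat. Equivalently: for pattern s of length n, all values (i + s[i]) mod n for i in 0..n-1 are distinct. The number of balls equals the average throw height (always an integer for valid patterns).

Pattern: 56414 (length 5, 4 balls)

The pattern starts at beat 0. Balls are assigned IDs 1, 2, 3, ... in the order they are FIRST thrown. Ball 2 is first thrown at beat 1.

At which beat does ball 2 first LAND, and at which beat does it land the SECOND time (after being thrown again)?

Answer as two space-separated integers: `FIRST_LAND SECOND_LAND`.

Answer: 7 11

Derivation:
Beat 0 (L): throw ball1 h=5 -> lands@5:R; in-air after throw: [b1@5:R]
Beat 1 (R): throw ball2 h=6 -> lands@7:R; in-air after throw: [b1@5:R b2@7:R]
Beat 2 (L): throw ball3 h=4 -> lands@6:L; in-air after throw: [b1@5:R b3@6:L b2@7:R]
Beat 3 (R): throw ball4 h=1 -> lands@4:L; in-air after throw: [b4@4:L b1@5:R b3@6:L b2@7:R]
Beat 4 (L): throw ball4 h=4 -> lands@8:L; in-air after throw: [b1@5:R b3@6:L b2@7:R b4@8:L]
Beat 5 (R): throw ball1 h=5 -> lands@10:L; in-air after throw: [b3@6:L b2@7:R b4@8:L b1@10:L]
Beat 6 (L): throw ball3 h=6 -> lands@12:L; in-air after throw: [b2@7:R b4@8:L b1@10:L b3@12:L]
Beat 7 (R): throw ball2 h=4 -> lands@11:R; in-air after throw: [b4@8:L b1@10:L b2@11:R b3@12:L]
Beat 8 (L): throw ball4 h=1 -> lands@9:R; in-air after throw: [b4@9:R b1@10:L b2@11:R b3@12:L]
Beat 9 (R): throw ball4 h=4 -> lands@13:R; in-air after throw: [b1@10:L b2@11:R b3@12:L b4@13:R]
Beat 10 (L): throw ball1 h=5 -> lands@15:R; in-air after throw: [b2@11:R b3@12:L b4@13:R b1@15:R]
Beat 11 (R): throw ball2 h=6 -> lands@17:R; in-air after throw: [b3@12:L b4@13:R b1@15:R b2@17:R]
Ball 2: thrown@1 h=6 -> first land @7; rethrown@7 h=4 -> second land @11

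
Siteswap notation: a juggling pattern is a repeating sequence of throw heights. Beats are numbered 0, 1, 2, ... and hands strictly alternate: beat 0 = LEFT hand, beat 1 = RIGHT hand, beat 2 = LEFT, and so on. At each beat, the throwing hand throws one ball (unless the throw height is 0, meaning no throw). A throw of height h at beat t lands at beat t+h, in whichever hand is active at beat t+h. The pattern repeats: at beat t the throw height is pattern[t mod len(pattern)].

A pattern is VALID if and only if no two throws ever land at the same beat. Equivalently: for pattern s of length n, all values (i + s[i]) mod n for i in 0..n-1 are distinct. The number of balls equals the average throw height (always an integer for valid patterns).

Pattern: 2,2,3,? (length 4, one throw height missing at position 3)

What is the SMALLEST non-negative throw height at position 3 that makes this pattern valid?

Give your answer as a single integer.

i=0: (0 + 2) mod 4 = 2
i=1: (1 + 2) mod 4 = 3
i=2: (2 + 3) mod 4 = 1
i=3: s[i]=? (unknown)
Known residues: [1, 2, 3]; need a permutation of 0..3, so missing residue r = 0
Need (3 + s) mod 4 = 0; smallest s = (0 - 3) mod 4 = 1

Answer: 1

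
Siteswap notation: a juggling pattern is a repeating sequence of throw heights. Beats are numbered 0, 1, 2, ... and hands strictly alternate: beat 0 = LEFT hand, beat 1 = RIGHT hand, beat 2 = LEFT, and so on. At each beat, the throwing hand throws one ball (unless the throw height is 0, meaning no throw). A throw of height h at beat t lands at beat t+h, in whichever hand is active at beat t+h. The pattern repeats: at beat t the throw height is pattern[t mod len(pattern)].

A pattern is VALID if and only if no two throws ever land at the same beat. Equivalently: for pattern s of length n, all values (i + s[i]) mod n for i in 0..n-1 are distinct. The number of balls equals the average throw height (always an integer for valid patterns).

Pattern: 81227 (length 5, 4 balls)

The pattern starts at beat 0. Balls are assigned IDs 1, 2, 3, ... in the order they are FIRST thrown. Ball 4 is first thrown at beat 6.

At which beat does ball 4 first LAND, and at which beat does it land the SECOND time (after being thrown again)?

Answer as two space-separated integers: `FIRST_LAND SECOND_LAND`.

Beat 0 (L): throw ball1 h=8 -> lands@8:L; in-air after throw: [b1@8:L]
Beat 1 (R): throw ball2 h=1 -> lands@2:L; in-air after throw: [b2@2:L b1@8:L]
Beat 2 (L): throw ball2 h=2 -> lands@4:L; in-air after throw: [b2@4:L b1@8:L]
Beat 3 (R): throw ball3 h=2 -> lands@5:R; in-air after throw: [b2@4:L b3@5:R b1@8:L]
Beat 4 (L): throw ball2 h=7 -> lands@11:R; in-air after throw: [b3@5:R b1@8:L b2@11:R]
Beat 5 (R): throw ball3 h=8 -> lands@13:R; in-air after throw: [b1@8:L b2@11:R b3@13:R]
Beat 6 (L): throw ball4 h=1 -> lands@7:R; in-air after throw: [b4@7:R b1@8:L b2@11:R b3@13:R]
Beat 7 (R): throw ball4 h=2 -> lands@9:R; in-air after throw: [b1@8:L b4@9:R b2@11:R b3@13:R]
Beat 8 (L): throw ball1 h=2 -> lands@10:L; in-air after throw: [b4@9:R b1@10:L b2@11:R b3@13:R]
Beat 9 (R): throw ball4 h=7 -> lands@16:L; in-air after throw: [b1@10:L b2@11:R b3@13:R b4@16:L]
Ball 4: thrown@6 h=1 -> first land @7; rethrown@7 h=2 -> second land @9

Answer: 7 9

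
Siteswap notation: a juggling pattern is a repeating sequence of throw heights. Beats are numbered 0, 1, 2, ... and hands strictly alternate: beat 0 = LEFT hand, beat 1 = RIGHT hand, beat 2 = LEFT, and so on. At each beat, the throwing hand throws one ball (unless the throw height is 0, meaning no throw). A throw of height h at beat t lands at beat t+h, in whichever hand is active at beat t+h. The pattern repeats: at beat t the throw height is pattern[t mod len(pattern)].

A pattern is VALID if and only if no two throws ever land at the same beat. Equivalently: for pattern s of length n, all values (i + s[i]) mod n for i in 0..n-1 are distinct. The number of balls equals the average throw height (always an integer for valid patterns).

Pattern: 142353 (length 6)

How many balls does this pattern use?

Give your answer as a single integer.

Answer: 3

Derivation:
Pattern = [1, 4, 2, 3, 5, 3], length n = 6
  position 0: throw height = 1, running sum = 1
  position 1: throw height = 4, running sum = 5
  position 2: throw height = 2, running sum = 7
  position 3: throw height = 3, running sum = 10
  position 4: throw height = 5, running sum = 15
  position 5: throw height = 3, running sum = 18
Total sum = 18; balls = sum / n = 18 / 6 = 3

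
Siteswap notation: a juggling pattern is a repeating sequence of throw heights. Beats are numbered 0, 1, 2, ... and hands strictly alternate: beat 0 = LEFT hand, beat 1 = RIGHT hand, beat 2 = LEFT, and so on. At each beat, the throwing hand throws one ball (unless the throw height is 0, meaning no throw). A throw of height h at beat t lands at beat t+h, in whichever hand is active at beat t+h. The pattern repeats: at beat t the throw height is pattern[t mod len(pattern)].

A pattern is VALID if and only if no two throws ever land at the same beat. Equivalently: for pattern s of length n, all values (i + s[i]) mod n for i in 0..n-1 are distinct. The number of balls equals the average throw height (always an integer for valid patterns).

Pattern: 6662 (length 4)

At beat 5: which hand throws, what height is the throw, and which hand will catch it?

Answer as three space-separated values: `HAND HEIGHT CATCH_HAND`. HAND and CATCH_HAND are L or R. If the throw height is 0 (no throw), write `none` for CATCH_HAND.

Beat 5: 5 mod 2 = 1, so hand = R
Throw height = pattern[5 mod 4] = pattern[1] = 6
Lands at beat 5+6=11, 11 mod 2 = 1, so catch hand = R

Answer: R 6 R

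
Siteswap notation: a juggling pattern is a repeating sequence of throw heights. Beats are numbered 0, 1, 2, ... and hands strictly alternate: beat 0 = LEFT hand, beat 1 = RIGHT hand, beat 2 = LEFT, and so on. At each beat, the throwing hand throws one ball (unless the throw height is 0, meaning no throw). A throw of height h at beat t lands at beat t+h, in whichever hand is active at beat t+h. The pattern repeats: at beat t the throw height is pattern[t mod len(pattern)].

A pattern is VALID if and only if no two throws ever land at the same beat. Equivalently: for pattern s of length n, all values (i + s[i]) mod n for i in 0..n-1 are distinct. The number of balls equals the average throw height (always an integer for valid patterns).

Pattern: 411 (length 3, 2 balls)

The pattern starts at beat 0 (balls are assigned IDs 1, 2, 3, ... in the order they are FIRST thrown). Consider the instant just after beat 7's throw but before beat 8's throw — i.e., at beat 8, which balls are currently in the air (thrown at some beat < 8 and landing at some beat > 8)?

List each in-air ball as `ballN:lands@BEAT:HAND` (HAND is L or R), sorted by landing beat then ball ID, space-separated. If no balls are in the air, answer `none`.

Answer: ball1:lands@10:L

Derivation:
Beat 0 (L): throw ball1 h=4 -> lands@4:L; in-air after throw: [b1@4:L]
Beat 1 (R): throw ball2 h=1 -> lands@2:L; in-air after throw: [b2@2:L b1@4:L]
Beat 2 (L): throw ball2 h=1 -> lands@3:R; in-air after throw: [b2@3:R b1@4:L]
Beat 3 (R): throw ball2 h=4 -> lands@7:R; in-air after throw: [b1@4:L b2@7:R]
Beat 4 (L): throw ball1 h=1 -> lands@5:R; in-air after throw: [b1@5:R b2@7:R]
Beat 5 (R): throw ball1 h=1 -> lands@6:L; in-air after throw: [b1@6:L b2@7:R]
Beat 6 (L): throw ball1 h=4 -> lands@10:L; in-air after throw: [b2@7:R b1@10:L]
Beat 7 (R): throw ball2 h=1 -> lands@8:L; in-air after throw: [b2@8:L b1@10:L]
Beat 8 (L): throw ball2 h=1 -> lands@9:R; in-air after throw: [b2@9:R b1@10:L]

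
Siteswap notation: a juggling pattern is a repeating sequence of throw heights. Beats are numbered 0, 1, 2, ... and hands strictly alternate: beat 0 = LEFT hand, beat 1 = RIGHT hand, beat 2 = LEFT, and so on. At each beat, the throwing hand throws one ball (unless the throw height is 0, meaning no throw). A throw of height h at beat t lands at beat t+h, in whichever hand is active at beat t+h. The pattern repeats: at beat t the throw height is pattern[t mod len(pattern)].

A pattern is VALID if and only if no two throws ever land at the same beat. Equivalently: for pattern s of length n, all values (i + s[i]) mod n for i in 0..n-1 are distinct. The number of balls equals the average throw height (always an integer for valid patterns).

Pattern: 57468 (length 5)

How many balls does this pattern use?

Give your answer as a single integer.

Answer: 6

Derivation:
Pattern = [5, 7, 4, 6, 8], length n = 5
  position 0: throw height = 5, running sum = 5
  position 1: throw height = 7, running sum = 12
  position 2: throw height = 4, running sum = 16
  position 3: throw height = 6, running sum = 22
  position 4: throw height = 8, running sum = 30
Total sum = 30; balls = sum / n = 30 / 5 = 6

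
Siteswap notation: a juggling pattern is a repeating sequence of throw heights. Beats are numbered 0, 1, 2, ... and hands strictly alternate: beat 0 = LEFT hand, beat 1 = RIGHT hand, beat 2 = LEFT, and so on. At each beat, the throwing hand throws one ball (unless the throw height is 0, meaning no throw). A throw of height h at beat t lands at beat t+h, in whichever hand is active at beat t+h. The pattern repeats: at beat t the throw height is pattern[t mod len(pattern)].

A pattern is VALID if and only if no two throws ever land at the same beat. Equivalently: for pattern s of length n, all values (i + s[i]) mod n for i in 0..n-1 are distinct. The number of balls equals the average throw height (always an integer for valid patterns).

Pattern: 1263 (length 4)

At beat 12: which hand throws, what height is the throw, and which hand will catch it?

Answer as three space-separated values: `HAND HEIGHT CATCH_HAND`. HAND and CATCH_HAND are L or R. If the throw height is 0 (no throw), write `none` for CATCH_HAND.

Answer: L 1 R

Derivation:
Beat 12: 12 mod 2 = 0, so hand = L
Throw height = pattern[12 mod 4] = pattern[0] = 1
Lands at beat 12+1=13, 13 mod 2 = 1, so catch hand = R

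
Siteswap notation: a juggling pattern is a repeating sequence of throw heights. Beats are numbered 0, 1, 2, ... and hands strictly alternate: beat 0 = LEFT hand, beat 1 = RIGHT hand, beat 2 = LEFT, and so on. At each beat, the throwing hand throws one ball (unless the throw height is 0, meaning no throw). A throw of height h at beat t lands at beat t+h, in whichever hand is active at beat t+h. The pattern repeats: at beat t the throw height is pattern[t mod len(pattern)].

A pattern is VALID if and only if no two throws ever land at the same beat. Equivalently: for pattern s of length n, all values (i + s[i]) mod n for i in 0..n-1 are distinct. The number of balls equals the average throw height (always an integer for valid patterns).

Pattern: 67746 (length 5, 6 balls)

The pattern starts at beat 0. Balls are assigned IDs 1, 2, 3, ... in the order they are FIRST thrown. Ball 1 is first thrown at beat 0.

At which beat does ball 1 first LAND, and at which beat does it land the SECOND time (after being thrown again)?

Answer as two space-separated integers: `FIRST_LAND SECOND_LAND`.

Beat 0 (L): throw ball1 h=6 -> lands@6:L; in-air after throw: [b1@6:L]
Beat 1 (R): throw ball2 h=7 -> lands@8:L; in-air after throw: [b1@6:L b2@8:L]
Beat 2 (L): throw ball3 h=7 -> lands@9:R; in-air after throw: [b1@6:L b2@8:L b3@9:R]
Beat 3 (R): throw ball4 h=4 -> lands@7:R; in-air after throw: [b1@6:L b4@7:R b2@8:L b3@9:R]
Beat 4 (L): throw ball5 h=6 -> lands@10:L; in-air after throw: [b1@6:L b4@7:R b2@8:L b3@9:R b5@10:L]
Beat 5 (R): throw ball6 h=6 -> lands@11:R; in-air after throw: [b1@6:L b4@7:R b2@8:L b3@9:R b5@10:L b6@11:R]
Beat 6 (L): throw ball1 h=7 -> lands@13:R; in-air after throw: [b4@7:R b2@8:L b3@9:R b5@10:L b6@11:R b1@13:R]
Beat 7 (R): throw ball4 h=7 -> lands@14:L; in-air after throw: [b2@8:L b3@9:R b5@10:L b6@11:R b1@13:R b4@14:L]
Beat 8 (L): throw ball2 h=4 -> lands@12:L; in-air after throw: [b3@9:R b5@10:L b6@11:R b2@12:L b1@13:R b4@14:L]
Beat 9 (R): throw ball3 h=6 -> lands@15:R; in-air after throw: [b5@10:L b6@11:R b2@12:L b1@13:R b4@14:L b3@15:R]
Beat 10 (L): throw ball5 h=6 -> lands@16:L; in-air after throw: [b6@11:R b2@12:L b1@13:R b4@14:L b3@15:R b5@16:L]
Beat 11 (R): throw ball6 h=7 -> lands@18:L; in-air after throw: [b2@12:L b1@13:R b4@14:L b3@15:R b5@16:L b6@18:L]
Beat 12 (L): throw ball2 h=7 -> lands@19:R; in-air after throw: [b1@13:R b4@14:L b3@15:R b5@16:L b6@18:L b2@19:R]
Beat 13 (R): throw ball1 h=4 -> lands@17:R; in-air after throw: [b4@14:L b3@15:R b5@16:L b1@17:R b6@18:L b2@19:R]
Ball 1: thrown@0 h=6 -> first land @6; rethrown@6 h=7 -> second land @13

Answer: 6 13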